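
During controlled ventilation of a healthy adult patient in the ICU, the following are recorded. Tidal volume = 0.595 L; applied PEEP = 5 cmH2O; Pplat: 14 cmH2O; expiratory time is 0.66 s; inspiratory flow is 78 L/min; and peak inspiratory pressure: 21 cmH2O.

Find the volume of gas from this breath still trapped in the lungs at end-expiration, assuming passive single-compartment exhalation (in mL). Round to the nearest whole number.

93

Flow: 78 L/min ÷ 60 = 1.3 L/s.
R = (PIP − Pplat)/V̇ = (21 − 14) / 1.3 = 7.0/1.3 = 5.385 cmH2O·s/L.
C = Vt/(Pplat − PEEP) = 595.0 / (14 − 5) = 595.0/9.0 = 66.111 mL/cmH2O.
τ = R × C = 5.385 × 0.06611 L/cmH2O = 0.356 s.
Fraction remaining = e^(−Te/τ) = e^(−0.66/0.356) = 0.1566.
Trapped volume = 595.0 × 0.1566 = 93.177 mL.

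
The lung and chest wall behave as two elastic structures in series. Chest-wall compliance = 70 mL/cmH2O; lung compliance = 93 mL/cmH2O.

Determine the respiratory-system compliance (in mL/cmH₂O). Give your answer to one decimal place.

39.9

Lung and chest wall are elastances in series: 1/Crs = 1/CL + 1/Ccw.
1/Crs = 1/93 + 1/70 = 0.02504.
Crs = 39.936 mL/cmH2O.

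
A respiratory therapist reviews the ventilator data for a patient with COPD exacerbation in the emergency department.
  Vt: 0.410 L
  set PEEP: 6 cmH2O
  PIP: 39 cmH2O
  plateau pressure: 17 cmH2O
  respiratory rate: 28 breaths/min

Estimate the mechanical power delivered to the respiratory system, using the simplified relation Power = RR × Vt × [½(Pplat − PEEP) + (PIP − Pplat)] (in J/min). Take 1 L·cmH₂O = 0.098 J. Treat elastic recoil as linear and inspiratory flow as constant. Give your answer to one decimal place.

30.9

Per-breath work = Vt × [½(Pplat−PEEP) + (PIP−Pplat)] = 0.410 × [0.5×11.0 + 22.0] = 0.410 × 27.5 = 11.275 L·cmH2O.
Power = 28 × 11.275 = 315.7 L·cmH2O/min.
× 0.098 J/(L·cmH2O) → 30.939 J/min.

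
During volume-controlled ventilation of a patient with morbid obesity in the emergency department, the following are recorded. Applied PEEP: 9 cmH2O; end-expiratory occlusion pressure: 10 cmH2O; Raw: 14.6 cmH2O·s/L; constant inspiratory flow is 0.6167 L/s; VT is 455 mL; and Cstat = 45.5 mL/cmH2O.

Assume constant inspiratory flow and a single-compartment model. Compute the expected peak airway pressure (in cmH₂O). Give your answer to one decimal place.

Total PEEP = 10 cmH2O (set 9 + intrinsic 1); this is the baseline alveolar pressure.
Equation of motion (constant flow): PIP = Vt/C + R·V̇ + PEEP.
PIP = 455/45.5 + 14.6×0.6167 + 10 = 10.0 + 9.004 + 10 = 29.004 cmH2O.

29.0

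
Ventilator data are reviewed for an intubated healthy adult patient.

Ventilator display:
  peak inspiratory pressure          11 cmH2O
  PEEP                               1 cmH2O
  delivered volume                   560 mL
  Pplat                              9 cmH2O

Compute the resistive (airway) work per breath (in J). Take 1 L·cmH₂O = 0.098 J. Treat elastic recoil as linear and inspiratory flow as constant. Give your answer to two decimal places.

With constant inspiratory flow the resistive pressure is constant at PIP − Pplat = 11 − 9 = 2.0 cmH2O, so resistive work = 2.0 × 0.560 = 1.12 L·cmH2O.
× 0.098 J/(L·cmH2O) → 0.1098 J.

0.11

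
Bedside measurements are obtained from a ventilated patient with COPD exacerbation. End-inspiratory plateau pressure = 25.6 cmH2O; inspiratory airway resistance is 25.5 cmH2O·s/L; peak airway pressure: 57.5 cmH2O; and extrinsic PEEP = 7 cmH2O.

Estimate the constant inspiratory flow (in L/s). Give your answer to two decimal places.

flow = (PIP − Pplat) / Raw = 31.9 / 25.5 = 1.251 L/s.

1.25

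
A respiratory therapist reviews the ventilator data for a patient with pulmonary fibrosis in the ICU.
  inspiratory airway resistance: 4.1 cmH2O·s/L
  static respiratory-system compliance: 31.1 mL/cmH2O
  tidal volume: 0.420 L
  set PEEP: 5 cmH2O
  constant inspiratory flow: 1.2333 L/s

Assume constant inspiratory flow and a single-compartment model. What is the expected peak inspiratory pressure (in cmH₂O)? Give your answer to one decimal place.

23.6

Equation of motion (constant flow): PIP = Vt/C + R·V̇ + PEEP.
PIP = 420/31.1 + 4.1×1.2333 + 5 = 13.505 + 5.057 + 5 = 23.562 cmH2O.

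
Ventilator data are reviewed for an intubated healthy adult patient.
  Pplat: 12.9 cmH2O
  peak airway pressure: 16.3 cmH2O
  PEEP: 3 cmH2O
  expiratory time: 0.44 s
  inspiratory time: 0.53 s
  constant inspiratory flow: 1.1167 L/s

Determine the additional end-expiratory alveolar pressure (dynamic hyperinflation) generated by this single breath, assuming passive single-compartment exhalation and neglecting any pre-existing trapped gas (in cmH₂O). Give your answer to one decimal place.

0.9

Vt = flow × Ti = 1.1167 L/s × 0.53 s × 1000 mL/L = 591.85 mL.
R = (PIP − Pplat)/V̇ = (16.3 − 12.9) / 1.1167 = 3.4/1.1167 = 3.045 cmH2O·s/L.
C = Vt/(Pplat − PEEP) = 591.85 / (12.9 − 3) = 591.85/9.9 = 59.783 mL/cmH2O.
τ = R × C = 3.045 × 0.05978 L/cmH2O = 0.182 s.
Fraction remaining = e^(−Te/τ) = e^(−0.44/0.182) = 0.08914; trapped volume = 591.85 × 0.08914 = 52.758 mL.
Additional alveolar pressure from trapping ≈ V_trapped / C = 52.758 / 59.783 = 0.8825 cmH2O.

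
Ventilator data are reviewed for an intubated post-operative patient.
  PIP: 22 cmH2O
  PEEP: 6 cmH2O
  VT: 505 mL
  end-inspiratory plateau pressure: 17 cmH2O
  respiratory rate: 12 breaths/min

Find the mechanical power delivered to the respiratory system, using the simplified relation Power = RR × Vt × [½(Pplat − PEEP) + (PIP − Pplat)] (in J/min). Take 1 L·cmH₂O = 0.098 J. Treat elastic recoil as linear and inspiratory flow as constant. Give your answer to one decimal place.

6.2

Per-breath work = Vt × [½(Pplat−PEEP) + (PIP−Pplat)] = 0.505 × [0.5×11.0 + 5.0] = 0.505 × 10.5 = 5.303 L·cmH2O.
Power = 12 × 5.303 = 63.636 L·cmH2O/min.
× 0.098 J/(L·cmH2O) → 6.236 J/min.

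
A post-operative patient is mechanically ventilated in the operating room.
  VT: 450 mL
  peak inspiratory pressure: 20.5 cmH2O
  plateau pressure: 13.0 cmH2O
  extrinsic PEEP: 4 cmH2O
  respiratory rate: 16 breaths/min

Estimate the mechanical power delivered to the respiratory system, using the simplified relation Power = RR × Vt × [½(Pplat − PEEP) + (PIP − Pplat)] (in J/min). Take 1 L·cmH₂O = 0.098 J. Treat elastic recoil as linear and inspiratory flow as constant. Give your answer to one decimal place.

8.5

Per-breath work = Vt × [½(Pplat−PEEP) + (PIP−Pplat)] = 0.450 × [0.5×9.0 + 7.5] = 0.450 × 12.0 = 5.4 L·cmH2O.
Power = 16 × 5.4 = 86.4 L·cmH2O/min.
× 0.098 J/(L·cmH2O) → 8.467 J/min.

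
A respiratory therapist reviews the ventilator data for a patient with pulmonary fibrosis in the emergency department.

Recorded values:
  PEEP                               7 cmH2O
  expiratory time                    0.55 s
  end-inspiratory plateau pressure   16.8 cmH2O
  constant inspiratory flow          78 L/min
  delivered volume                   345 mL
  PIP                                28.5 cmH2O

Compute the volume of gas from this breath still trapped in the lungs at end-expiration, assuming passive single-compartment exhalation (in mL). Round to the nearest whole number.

Flow: 78 L/min ÷ 60 = 1.3 L/s.
R = (PIP − Pplat)/V̇ = (28.5 − 16.8) / 1.3 = 11.7/1.3 = 9.0 cmH2O·s/L.
C = Vt/(Pplat − PEEP) = 345.0 / (16.8 − 7) = 345.0/9.8 = 35.204 mL/cmH2O.
τ = R × C = 9.0 × 0.0352 L/cmH2O = 0.3168 s.
Fraction remaining = e^(−Te/τ) = e^(−0.55/0.3168) = 0.1762.
Trapped volume = 345.0 × 0.1762 = 60.789 mL.

61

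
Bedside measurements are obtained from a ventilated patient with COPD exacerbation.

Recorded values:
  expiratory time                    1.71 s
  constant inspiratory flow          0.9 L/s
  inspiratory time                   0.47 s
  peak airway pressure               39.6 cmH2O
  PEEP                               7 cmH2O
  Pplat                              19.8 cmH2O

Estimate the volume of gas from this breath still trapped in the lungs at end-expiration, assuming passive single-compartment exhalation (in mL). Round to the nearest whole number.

40

Vt = flow × Ti = 0.9 L/s × 0.47 s × 1000 mL/L = 423.0 mL.
R = (PIP − Pplat)/V̇ = (39.6 − 19.8) / 0.9 = 19.8/0.9 = 22.0 cmH2O·s/L.
C = Vt/(Pplat − PEEP) = 423.0 / (19.8 − 7) = 423.0/12.8 = 33.047 mL/cmH2O.
τ = R × C = 22.0 × 0.03305 L/cmH2O = 0.7271 s.
Fraction remaining = e^(−Te/τ) = e^(−1.71/0.7271) = 0.0952.
Trapped volume = 423.0 × 0.0952 = 40.27 mL.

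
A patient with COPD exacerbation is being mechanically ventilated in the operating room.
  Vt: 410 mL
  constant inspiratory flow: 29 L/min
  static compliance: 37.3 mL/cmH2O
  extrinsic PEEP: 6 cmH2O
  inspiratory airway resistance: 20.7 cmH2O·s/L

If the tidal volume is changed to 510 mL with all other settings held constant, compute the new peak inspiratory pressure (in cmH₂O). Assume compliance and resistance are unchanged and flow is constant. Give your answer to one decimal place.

Flow: 29 L/min ÷ 60 = 0.4833 L/s.
PIP = Vt/C + R·V̇ + PEEP (constant-flow equation of motion).
Only the elastic term changes: ΔPIP = ΔVt / C = (510 − 410) / 37.3 = 2.681 cmH2O.
Original PIP = 410/37.3 + 20.7×0.4833 + 6 = 26.996 cmH2O; new PIP = 26.996 + (2.681) = 29.677 cmH2O.

29.7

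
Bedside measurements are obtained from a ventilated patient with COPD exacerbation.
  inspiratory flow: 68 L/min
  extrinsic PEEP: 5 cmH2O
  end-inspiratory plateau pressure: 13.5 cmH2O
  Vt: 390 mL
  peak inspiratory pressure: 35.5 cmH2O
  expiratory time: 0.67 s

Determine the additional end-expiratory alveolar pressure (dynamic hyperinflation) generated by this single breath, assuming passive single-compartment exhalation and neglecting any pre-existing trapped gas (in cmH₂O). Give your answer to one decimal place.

4.0

Flow: 68 L/min ÷ 60 = 1.1333 L/s.
R = (PIP − Pplat)/V̇ = (35.5 − 13.5) / 1.1333 = 22.0/1.1333 = 19.412 cmH2O·s/L.
C = Vt/(Pplat − PEEP) = 390.0 / (13.5 − 5) = 390.0/8.5 = 45.882 mL/cmH2O.
τ = R × C = 19.412 × 0.04588 L/cmH2O = 0.8906 s.
Fraction remaining = e^(−Te/τ) = e^(−0.67/0.8906) = 0.4713; trapped volume = 390.0 × 0.4713 = 183.81 mL.
Additional alveolar pressure from trapping ≈ V_trapped / C = 183.81 / 45.882 = 4.006 cmH2O.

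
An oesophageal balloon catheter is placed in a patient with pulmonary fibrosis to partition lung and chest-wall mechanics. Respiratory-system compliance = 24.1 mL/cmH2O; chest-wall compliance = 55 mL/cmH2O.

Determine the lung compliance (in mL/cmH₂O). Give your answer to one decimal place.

42.9

1/CL = 1/Crs − 1/Ccw.
1/CL = 1/24.1 − 1/55 = 0.02331.
CL = 42.9 mL/cmH2O.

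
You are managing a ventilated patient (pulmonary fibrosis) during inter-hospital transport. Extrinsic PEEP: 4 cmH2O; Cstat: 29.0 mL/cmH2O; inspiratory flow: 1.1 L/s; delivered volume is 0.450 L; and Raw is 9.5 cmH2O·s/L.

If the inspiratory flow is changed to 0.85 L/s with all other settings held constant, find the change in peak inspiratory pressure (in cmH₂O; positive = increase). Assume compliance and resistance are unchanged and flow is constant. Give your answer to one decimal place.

PIP = Vt/C + R·V̇ + PEEP (constant-flow equation of motion).
Only the resistive term changes: ΔPIP = R × ΔV̇ = 9.5 × (0.85 − 1.1) = 9.5 × -0.25 = -2.375 cmH2O.

-2.4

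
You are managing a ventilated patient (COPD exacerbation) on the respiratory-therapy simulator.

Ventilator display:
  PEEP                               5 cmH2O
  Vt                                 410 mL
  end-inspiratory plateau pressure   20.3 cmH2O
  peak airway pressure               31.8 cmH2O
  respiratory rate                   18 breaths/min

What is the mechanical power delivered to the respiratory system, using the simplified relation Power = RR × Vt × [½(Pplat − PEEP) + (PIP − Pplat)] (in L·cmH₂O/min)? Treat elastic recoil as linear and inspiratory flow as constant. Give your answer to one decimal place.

Per-breath work = Vt × [½(Pplat−PEEP) + (PIP−Pplat)] = 0.410 × [0.5×15.3 + 11.5] = 0.410 × 19.15 = 7.852 L·cmH2O.
Power = 18 × 7.852 = 141.34 L·cmH2O/min.

141.3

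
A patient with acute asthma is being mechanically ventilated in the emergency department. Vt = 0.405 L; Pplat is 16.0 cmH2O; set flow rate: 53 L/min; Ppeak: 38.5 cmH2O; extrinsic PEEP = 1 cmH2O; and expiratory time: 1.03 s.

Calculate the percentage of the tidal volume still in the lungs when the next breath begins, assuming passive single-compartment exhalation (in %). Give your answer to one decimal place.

Flow: 53 L/min ÷ 60 = 0.8833 L/s.
R = (PIP − Pplat)/V̇ = (38.5 − 16.0) / 0.8833 = 22.5/0.8833 = 25.473 cmH2O·s/L.
C = Vt/(Pplat − PEEP) = 405.0 / (16.0 − 1) = 405.0/15.0 = 27.0 mL/cmH2O.
τ = R × C = 25.473 × 0.027 L/cmH2O = 0.6878 s.
Fraction remaining at end-expiration = e^(−Te/τ) = e^(−1.03/0.6878) = 0.2237 → 22.37%.

22.4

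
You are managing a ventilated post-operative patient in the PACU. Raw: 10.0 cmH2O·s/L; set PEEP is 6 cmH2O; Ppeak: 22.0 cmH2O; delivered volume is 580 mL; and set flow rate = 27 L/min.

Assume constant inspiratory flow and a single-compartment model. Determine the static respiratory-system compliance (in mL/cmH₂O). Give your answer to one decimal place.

Flow: 27 L/min ÷ 60 = 0.45 L/s.
Equation of motion (constant flow): PIP = Vt/C + R·V̇ + PEEP.
Vt/C = PIP − R·V̇ − PEEP = 22.0 − 10.0×0.45 − 6 = 22.0 − 4.5 − 6 = 11.5 cmH2O.
C = Vt / 11.5 = 580 / 11.5 = 50.435 mL/cmH2O.

50.4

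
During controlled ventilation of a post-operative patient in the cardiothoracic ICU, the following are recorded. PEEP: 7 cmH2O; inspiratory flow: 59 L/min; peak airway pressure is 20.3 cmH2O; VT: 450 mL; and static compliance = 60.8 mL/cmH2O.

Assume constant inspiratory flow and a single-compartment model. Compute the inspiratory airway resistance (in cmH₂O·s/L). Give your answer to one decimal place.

6.0

Flow: 59 L/min ÷ 60 = 0.9833 L/s.
Equation of motion (constant flow): PIP = Vt/C + R·V̇ + PEEP.
R·V̇ = PIP − Vt/C − PEEP = 20.3 − 450/60.8 − 7 = 20.3 − 7.401 − 7 = 5.899 cmH2O.
R = 5.899 / 0.9833 = 5.999 cmH2O·s/L.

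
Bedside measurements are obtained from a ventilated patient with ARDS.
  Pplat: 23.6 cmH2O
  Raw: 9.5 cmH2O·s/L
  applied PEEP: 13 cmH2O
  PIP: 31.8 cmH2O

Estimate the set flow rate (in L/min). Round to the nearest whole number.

flow = (PIP − Pplat) / Raw = (31.8 − 23.6) / 9.5 = 0.8632 L/s × 60 = 51.792 L/min.

52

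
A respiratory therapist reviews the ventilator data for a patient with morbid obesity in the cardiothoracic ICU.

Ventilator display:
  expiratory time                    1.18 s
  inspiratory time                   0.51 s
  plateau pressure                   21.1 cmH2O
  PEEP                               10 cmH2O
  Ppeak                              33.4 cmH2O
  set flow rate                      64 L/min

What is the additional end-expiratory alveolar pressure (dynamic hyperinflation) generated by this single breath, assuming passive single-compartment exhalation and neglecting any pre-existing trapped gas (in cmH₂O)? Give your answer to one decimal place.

1.4

Flow: 64 L/min ÷ 60 = 1.0667 L/s.
Vt = flow × Ti = 1.0667 L/s × 0.51 s × 1000 mL/L = 544.02 mL.
R = (PIP − Pplat)/V̇ = (33.4 − 21.1) / 1.0667 = 12.3/1.0667 = 11.531 cmH2O·s/L.
C = Vt/(Pplat − PEEP) = 544.02 / (21.1 − 10) = 544.02/11.1 = 49.011 mL/cmH2O.
τ = R × C = 11.531 × 0.04901 L/cmH2O = 0.5651 s.
Fraction remaining = e^(−Te/τ) = e^(−1.18/0.5651) = 0.1239; trapped volume = 544.02 × 0.1239 = 67.404 mL.
Additional alveolar pressure from trapping ≈ V_trapped / C = 67.404 / 49.011 = 1.375 cmH2O.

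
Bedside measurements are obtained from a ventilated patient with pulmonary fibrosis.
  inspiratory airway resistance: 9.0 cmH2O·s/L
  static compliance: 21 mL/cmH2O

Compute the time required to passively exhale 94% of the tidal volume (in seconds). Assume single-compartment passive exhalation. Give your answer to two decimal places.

τ = R × C = 9.0 × 21 mL/cmH2O = 9.0 × 0.021 L/cmH2O = 0.189 s.
Exhaled fraction f = 1 − e^(−t/τ) → t = −τ·ln(1 − f) = −0.189·ln(0.06) = 0.5317 s.

0.53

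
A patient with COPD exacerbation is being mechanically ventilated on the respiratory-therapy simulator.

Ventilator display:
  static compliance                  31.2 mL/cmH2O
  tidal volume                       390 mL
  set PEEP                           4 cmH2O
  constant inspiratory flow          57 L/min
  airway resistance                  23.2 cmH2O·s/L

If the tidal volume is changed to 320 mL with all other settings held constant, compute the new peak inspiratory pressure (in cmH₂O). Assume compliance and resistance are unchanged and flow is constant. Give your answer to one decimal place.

Flow: 57 L/min ÷ 60 = 0.95 L/s.
PIP = Vt/C + R·V̇ + PEEP (constant-flow equation of motion).
Only the elastic term changes: ΔPIP = ΔVt / C = (320 − 390) / 31.2 = -2.244 cmH2O.
Original PIP = 390/31.2 + 23.2×0.95 + 4 = 38.54 cmH2O; new PIP = 38.54 + (-2.244) = 36.296 cmH2O.

36.3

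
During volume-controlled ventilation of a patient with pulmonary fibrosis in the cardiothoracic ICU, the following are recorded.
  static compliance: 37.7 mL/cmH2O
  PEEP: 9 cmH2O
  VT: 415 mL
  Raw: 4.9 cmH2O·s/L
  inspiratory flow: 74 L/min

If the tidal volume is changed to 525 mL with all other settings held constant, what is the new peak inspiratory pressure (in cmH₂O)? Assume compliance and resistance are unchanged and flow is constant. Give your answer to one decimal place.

29.0

Flow: 74 L/min ÷ 60 = 1.2333 L/s.
PIP = Vt/C + R·V̇ + PEEP (constant-flow equation of motion).
Only the elastic term changes: ΔPIP = ΔVt / C = (525 − 415) / 37.7 = 2.918 cmH2O.
Original PIP = 415/37.7 + 4.9×1.2333 + 9 = 26.051 cmH2O; new PIP = 26.051 + (2.918) = 28.969 cmH2O.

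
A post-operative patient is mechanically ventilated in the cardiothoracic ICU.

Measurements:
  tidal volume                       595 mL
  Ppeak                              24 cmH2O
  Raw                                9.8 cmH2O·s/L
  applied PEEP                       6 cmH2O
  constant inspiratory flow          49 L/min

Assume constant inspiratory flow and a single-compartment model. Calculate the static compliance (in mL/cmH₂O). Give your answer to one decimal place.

Flow: 49 L/min ÷ 60 = 0.8167 L/s.
Equation of motion (constant flow): PIP = Vt/C + R·V̇ + PEEP.
Vt/C = PIP − R·V̇ − PEEP = 24 − 9.8×0.8167 − 6 = 24 − 8.004 − 6 = 9.996 cmH2O.
C = Vt / 9.996 = 595 / 9.996 = 59.524 mL/cmH2O.

59.5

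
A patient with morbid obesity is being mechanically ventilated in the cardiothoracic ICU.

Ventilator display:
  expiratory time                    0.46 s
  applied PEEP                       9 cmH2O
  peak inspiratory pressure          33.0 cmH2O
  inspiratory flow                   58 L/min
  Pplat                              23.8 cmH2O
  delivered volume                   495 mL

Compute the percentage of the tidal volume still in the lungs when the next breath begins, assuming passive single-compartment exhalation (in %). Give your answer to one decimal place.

23.6

Flow: 58 L/min ÷ 60 = 0.9667 L/s.
R = (PIP − Pplat)/V̇ = (33.0 − 23.8) / 0.9667 = 9.2/0.9667 = 9.517 cmH2O·s/L.
C = Vt/(Pplat − PEEP) = 495.0 / (23.8 − 9) = 495.0/14.8 = 33.446 mL/cmH2O.
τ = R × C = 9.517 × 0.03345 L/cmH2O = 0.3183 s.
Fraction remaining at end-expiration = e^(−Te/τ) = e^(−0.46/0.3183) = 0.2357 → 23.57%.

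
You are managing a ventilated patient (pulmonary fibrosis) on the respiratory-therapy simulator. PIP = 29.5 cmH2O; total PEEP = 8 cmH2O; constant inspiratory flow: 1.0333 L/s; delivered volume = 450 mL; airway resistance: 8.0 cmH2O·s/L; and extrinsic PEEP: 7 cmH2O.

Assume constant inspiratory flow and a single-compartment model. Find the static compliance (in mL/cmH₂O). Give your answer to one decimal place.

Total PEEP = 8 cmH2O (set 7 + intrinsic 1); this is the baseline alveolar pressure.
Equation of motion (constant flow): PIP = Vt/C + R·V̇ + PEEP.
Vt/C = PIP − R·V̇ − PEEP = 29.5 − 8.0×1.0333 − 8 = 29.5 − 8.266 − 8 = 13.234 cmH2O.
C = Vt / 13.234 = 450 / 13.234 = 34.003 mL/cmH2O.

34.0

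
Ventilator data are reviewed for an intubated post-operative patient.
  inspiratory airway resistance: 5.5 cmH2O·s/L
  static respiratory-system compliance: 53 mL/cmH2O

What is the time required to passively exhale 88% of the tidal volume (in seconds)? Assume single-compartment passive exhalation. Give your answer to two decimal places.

0.62

τ = R × C = 5.5 × 53 mL/cmH2O = 5.5 × 0.053 L/cmH2O = 0.2915 s.
Exhaled fraction f = 1 − e^(−t/τ) → t = −τ·ln(1 − f) = −0.2915·ln(0.12) = 0.6181 s.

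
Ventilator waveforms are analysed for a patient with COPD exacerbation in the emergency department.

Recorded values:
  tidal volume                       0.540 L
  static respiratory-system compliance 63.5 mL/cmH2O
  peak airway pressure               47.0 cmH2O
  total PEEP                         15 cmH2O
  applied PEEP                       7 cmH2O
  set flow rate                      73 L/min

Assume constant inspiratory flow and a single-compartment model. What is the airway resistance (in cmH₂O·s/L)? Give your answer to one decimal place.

Flow: 73 L/min ÷ 60 = 1.2167 L/s.
Total PEEP = 15 cmH2O (set 7 + intrinsic 8); this is the baseline alveolar pressure.
Equation of motion (constant flow): PIP = Vt/C + R·V̇ + PEEP.
R·V̇ = PIP − Vt/C − PEEP = 47.0 − 540/63.5 − 15 = 47.0 − 8.504 − 15 = 23.496 cmH2O.
R = 23.496 / 1.2167 = 19.311 cmH2O·s/L.

19.3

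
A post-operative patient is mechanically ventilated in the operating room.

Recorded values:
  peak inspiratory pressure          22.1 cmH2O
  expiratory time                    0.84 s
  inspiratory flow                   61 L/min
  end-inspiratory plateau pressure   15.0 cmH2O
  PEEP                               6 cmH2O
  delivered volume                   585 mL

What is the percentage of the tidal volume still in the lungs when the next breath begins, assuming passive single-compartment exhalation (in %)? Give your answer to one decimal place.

Flow: 61 L/min ÷ 60 = 1.0167 L/s.
R = (PIP − Pplat)/V̇ = (22.1 − 15.0) / 1.0167 = 7.1/1.0167 = 6.983 cmH2O·s/L.
C = Vt/(Pplat − PEEP) = 585.0 / (15.0 − 6) = 585.0/9.0 = 65.0 mL/cmH2O.
τ = R × C = 6.983 × 0.065 L/cmH2O = 0.4539 s.
Fraction remaining at end-expiration = e^(−Te/τ) = e^(−0.84/0.4539) = 0.1571 → 15.71%.

15.7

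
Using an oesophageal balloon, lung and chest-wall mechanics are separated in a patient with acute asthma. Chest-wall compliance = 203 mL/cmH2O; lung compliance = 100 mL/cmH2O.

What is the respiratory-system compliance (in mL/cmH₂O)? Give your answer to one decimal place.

Lung and chest wall are elastances in series: 1/Crs = 1/CL + 1/Ccw.
1/Crs = 1/100 + 1/203 = 0.01493.
Crs = 66.979 mL/cmH2O.

67.0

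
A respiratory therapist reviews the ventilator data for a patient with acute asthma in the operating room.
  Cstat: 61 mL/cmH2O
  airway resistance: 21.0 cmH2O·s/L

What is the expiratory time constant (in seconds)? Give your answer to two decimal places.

1.28

τ = R × C = 21.0 × 61 mL/cmH2O = 21.0 × 0.061 L/cmH2O = 1.281 s.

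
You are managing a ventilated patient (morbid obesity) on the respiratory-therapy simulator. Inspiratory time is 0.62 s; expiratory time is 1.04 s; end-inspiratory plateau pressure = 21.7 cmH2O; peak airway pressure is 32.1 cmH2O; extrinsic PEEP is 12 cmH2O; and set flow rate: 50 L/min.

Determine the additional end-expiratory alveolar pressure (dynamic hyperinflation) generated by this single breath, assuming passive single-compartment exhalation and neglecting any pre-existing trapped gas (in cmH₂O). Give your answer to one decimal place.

Flow: 50 L/min ÷ 60 = 0.8333 L/s.
Vt = flow × Ti = 0.8333 L/s × 0.62 s × 1000 mL/L = 516.65 mL.
R = (PIP − Pplat)/V̇ = (32.1 − 21.7) / 0.8333 = 10.4/0.8333 = 12.48 cmH2O·s/L.
C = Vt/(Pplat − PEEP) = 516.65 / (21.7 − 12) = 516.65/9.7 = 53.263 mL/cmH2O.
τ = R × C = 12.48 × 0.05326 L/cmH2O = 0.6647 s.
Fraction remaining = e^(−Te/τ) = e^(−1.04/0.6647) = 0.2092; trapped volume = 516.65 × 0.2092 = 108.08 mL.
Additional alveolar pressure from trapping ≈ V_trapped / C = 108.08 / 53.263 = 2.029 cmH2O.

2.0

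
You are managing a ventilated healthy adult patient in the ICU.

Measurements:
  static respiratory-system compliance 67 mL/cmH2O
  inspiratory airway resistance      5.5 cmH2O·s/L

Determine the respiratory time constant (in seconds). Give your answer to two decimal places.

0.37

τ = R × C = 5.5 × 67 mL/cmH2O = 5.5 × 0.067 L/cmH2O = 0.3685 s.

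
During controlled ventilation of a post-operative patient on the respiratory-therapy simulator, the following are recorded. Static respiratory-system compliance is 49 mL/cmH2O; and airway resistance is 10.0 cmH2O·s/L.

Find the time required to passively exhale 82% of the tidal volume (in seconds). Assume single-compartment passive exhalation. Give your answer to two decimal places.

τ = R × C = 10.0 × 49 mL/cmH2O = 10.0 × 0.049 L/cmH2O = 0.49 s.
Exhaled fraction f = 1 − e^(−t/τ) → t = −τ·ln(1 − f) = −0.49·ln(0.18) = 0.8403 s.

0.84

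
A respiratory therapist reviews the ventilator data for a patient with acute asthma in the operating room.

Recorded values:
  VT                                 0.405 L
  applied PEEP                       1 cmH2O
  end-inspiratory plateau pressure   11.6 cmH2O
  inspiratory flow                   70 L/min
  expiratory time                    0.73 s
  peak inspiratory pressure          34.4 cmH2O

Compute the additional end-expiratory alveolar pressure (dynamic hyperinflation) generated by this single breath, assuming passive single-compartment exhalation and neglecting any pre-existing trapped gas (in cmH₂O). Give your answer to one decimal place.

Flow: 70 L/min ÷ 60 = 1.1667 L/s.
R = (PIP − Pplat)/V̇ = (34.4 − 11.6) / 1.1667 = 22.8/1.1667 = 19.542 cmH2O·s/L.
C = Vt/(Pplat − PEEP) = 405.0 / (11.6 − 1) = 405.0/10.6 = 38.208 mL/cmH2O.
τ = R × C = 19.542 × 0.03821 L/cmH2O = 0.7467 s.
Fraction remaining = e^(−Te/τ) = e^(−0.73/0.7467) = 0.3762; trapped volume = 405.0 × 0.3762 = 152.36 mL.
Additional alveolar pressure from trapping ≈ V_trapped / C = 152.36 / 38.208 = 3.988 cmH2O.

4.0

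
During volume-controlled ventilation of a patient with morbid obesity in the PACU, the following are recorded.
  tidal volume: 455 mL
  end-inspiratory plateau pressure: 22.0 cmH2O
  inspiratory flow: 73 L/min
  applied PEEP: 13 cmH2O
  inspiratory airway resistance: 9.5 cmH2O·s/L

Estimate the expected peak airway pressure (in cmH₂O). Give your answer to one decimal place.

Flow: 73 L/min ÷ 60 = 1.2167 L/s.
PIP = Pplat + Raw × flow = 22.0 + 9.5 × 1.2167 = 22.0 + 11.559 = 33.559 cmH2O.

33.6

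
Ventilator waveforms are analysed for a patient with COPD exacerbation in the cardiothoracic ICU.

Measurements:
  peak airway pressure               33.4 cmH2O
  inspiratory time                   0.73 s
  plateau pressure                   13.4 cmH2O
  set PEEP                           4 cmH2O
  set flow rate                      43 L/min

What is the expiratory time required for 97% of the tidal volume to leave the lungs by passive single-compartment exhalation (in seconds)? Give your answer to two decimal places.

5.45

Flow: 43 L/min ÷ 60 = 0.7167 L/s.
Vt = flow × Ti = 0.7167 L/s × 0.73 s × 1000 mL/L = 523.19 mL.
R = (PIP − Pplat)/V̇ = (33.4 − 13.4) / 0.7167 = 20.0/0.7167 = 27.906 cmH2O·s/L.
C = Vt/(Pplat − PEEP) = 523.19 / (13.4 − 4) = 523.19/9.4 = 55.659 mL/cmH2O.
τ = R × C = 27.906 × 0.05566 L/cmH2O = 1.553 s.
t = −τ·ln(1 − 0.97) = −1.553·ln(0.03) = 5.446 s.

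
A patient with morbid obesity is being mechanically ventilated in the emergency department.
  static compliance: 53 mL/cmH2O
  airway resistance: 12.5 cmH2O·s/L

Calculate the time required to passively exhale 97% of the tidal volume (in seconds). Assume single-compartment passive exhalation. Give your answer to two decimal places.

τ = R × C = 12.5 × 53 mL/cmH2O = 12.5 × 0.053 L/cmH2O = 0.6625 s.
Exhaled fraction f = 1 − e^(−t/τ) → t = −τ·ln(1 − f) = −0.6625·ln(0.03) = 2.323 s.

2.32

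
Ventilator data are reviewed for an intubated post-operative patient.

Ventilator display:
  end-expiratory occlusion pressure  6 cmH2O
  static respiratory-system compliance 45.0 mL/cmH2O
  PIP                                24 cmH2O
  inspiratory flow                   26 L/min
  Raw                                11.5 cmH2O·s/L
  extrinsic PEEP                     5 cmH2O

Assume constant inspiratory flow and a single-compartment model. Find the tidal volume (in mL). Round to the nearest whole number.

Flow: 26 L/min ÷ 60 = 0.4333 L/s.
Total PEEP = 6 cmH2O (set 5 + intrinsic 1); this is the baseline alveolar pressure.
Equation of motion (constant flow): PIP = Vt/C + R·V̇ + PEEP.
Vt/C = PIP − R·V̇ − PEEP = 24 − 4.983 − 6 = 13.017 cmH2O.
Vt = C × 13.017 = 45.0 × 13.017 = 585.77 mL.

586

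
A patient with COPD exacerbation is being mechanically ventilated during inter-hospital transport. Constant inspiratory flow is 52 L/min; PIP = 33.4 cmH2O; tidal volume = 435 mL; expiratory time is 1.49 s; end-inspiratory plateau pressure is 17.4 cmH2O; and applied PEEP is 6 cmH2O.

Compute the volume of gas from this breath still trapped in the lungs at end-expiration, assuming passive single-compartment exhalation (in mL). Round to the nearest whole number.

Flow: 52 L/min ÷ 60 = 0.8667 L/s.
R = (PIP − Pplat)/V̇ = (33.4 − 17.4) / 0.8667 = 16.0/0.8667 = 18.461 cmH2O·s/L.
C = Vt/(Pplat − PEEP) = 435.0 / (17.4 − 6) = 435.0/11.4 = 38.158 mL/cmH2O.
τ = R × C = 18.461 × 0.03816 L/cmH2O = 0.7045 s.
Fraction remaining = e^(−Te/τ) = e^(−1.49/0.7045) = 0.1206.
Trapped volume = 435.0 × 0.1206 = 52.461 mL.

52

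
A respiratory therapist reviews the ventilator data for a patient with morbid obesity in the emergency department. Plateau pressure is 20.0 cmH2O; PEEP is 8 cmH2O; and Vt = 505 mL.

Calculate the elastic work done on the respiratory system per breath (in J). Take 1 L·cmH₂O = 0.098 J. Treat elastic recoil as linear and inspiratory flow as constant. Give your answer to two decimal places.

Elastic work ≈ ½ × (Pplat − PEEP) × Vt = 0.5 × (20.0 − 8) × 0.505 L = 0.5 × 12.0 × 0.505 = 3.03 L·cmH2O.
× 0.098 J/(L·cmH2O) → 0.2969 J.

0.30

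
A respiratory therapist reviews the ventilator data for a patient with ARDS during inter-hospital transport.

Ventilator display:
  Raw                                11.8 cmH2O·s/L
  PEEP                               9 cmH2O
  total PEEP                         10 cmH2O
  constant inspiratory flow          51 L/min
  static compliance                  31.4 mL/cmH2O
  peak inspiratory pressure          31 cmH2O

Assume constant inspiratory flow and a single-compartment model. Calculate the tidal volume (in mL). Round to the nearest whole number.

Flow: 51 L/min ÷ 60 = 0.85 L/s.
Total PEEP = 10 cmH2O (set 9 + intrinsic 1); this is the baseline alveolar pressure.
Equation of motion (constant flow): PIP = Vt/C + R·V̇ + PEEP.
Vt/C = PIP − R·V̇ − PEEP = 31 − 10.03 − 10 = 10.97 cmH2O.
Vt = C × 10.97 = 31.4 × 10.97 = 344.46 mL.

344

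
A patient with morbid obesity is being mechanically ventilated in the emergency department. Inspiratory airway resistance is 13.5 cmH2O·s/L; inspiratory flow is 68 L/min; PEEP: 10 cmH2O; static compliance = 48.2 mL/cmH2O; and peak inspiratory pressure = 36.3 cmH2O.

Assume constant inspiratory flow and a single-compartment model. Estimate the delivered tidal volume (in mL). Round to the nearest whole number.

530

Flow: 68 L/min ÷ 60 = 1.1333 L/s.
Equation of motion (constant flow): PIP = Vt/C + R·V̇ + PEEP.
Vt/C = PIP − R·V̇ − PEEP = 36.3 − 15.3 − 10 = 11.0 cmH2O.
Vt = C × 11.0 = 48.2 × 11.0 = 530.2 mL.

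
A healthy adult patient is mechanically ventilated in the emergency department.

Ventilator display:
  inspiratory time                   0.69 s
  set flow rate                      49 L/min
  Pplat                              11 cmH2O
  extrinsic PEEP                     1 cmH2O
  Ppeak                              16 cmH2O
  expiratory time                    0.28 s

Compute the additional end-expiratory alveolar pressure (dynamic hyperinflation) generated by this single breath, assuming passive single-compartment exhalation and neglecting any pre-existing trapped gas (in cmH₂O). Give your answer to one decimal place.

Flow: 49 L/min ÷ 60 = 0.8167 L/s.
Vt = flow × Ti = 0.8167 L/s × 0.69 s × 1000 mL/L = 563.52 mL.
R = (PIP − Pplat)/V̇ = (16 − 11) / 0.8167 = 5.0/0.8167 = 6.122 cmH2O·s/L.
C = Vt/(Pplat − PEEP) = 563.52 / (11 − 1) = 563.52/10.0 = 56.352 mL/cmH2O.
τ = R × C = 6.122 × 0.05635 L/cmH2O = 0.345 s.
Fraction remaining = e^(−Te/τ) = e^(−0.28/0.345) = 0.4441; trapped volume = 563.52 × 0.4441 = 250.26 mL.
Additional alveolar pressure from trapping ≈ V_trapped / C = 250.26 / 56.352 = 4.441 cmH2O.

4.4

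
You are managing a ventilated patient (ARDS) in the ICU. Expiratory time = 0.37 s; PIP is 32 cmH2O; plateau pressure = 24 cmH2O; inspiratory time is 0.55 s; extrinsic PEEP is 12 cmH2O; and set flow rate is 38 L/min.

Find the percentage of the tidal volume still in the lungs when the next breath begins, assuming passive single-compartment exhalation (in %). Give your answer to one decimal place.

Flow: 38 L/min ÷ 60 = 0.6333 L/s.
Vt = flow × Ti = 0.6333 L/s × 0.55 s × 1000 mL/L = 348.32 mL.
R = (PIP − Pplat)/V̇ = (32 − 24) / 0.6333 = 8.0/0.6333 = 12.632 cmH2O·s/L.
C = Vt/(Pplat − PEEP) = 348.32 / (24 − 12) = 348.32/12.0 = 29.027 mL/cmH2O.
τ = R × C = 12.632 × 0.02903 L/cmH2O = 0.3667 s.
Fraction remaining at end-expiration = e^(−Te/τ) = e^(−0.37/0.3667) = 0.3646 → 36.46%.

36.5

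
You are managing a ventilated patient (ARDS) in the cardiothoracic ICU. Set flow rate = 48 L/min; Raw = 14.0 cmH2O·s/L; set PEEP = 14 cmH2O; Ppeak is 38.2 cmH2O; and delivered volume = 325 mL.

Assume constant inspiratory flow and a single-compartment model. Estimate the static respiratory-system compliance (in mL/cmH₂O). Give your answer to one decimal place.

Flow: 48 L/min ÷ 60 = 0.8 L/s.
Equation of motion (constant flow): PIP = Vt/C + R·V̇ + PEEP.
Vt/C = PIP − R·V̇ − PEEP = 38.2 − 14.0×0.8 − 14 = 38.2 − 11.2 − 14 = 13.0 cmH2O.
C = Vt / 13.0 = 325 / 13.0 = 25.0 mL/cmH2O.

25.0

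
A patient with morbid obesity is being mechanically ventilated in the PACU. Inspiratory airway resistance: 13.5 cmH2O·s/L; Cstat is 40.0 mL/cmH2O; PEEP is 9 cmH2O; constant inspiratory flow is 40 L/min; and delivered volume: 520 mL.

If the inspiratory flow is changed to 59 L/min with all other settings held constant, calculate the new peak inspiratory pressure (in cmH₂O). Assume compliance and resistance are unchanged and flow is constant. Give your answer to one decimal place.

Flow: 40 L/min ÷ 60 = 0.6667 L/s.
New flow: 59 L/min ÷ 60 = 0.9833 L/s.
PIP = Vt/C + R·V̇ + PEEP (constant-flow equation of motion).
Only the resistive term changes: ΔPIP = R × ΔV̇ = 13.5 × (0.9833 − 0.6667) = 13.5 × 0.3166 = 4.274 cmH2O.
Original PIP = 520/40.0 + 13.5×0.6667 + 9 = 31.0 cmH2O; new PIP = 31.0 + (4.274) = 35.274 cmH2O.

35.3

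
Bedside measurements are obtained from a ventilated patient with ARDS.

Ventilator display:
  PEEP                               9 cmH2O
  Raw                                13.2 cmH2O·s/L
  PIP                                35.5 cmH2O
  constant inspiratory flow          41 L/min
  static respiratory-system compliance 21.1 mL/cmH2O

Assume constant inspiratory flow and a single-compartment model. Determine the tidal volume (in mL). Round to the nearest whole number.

369

Flow: 41 L/min ÷ 60 = 0.6833 L/s.
Equation of motion (constant flow): PIP = Vt/C + R·V̇ + PEEP.
Vt/C = PIP − R·V̇ − PEEP = 35.5 − 9.02 − 9 = 17.48 cmH2O.
Vt = C × 17.48 = 21.1 × 17.48 = 368.83 mL.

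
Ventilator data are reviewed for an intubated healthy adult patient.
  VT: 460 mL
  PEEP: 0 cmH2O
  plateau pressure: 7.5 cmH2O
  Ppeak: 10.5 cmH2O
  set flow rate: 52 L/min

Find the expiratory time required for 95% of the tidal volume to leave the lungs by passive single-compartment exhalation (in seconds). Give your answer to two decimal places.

Flow: 52 L/min ÷ 60 = 0.8667 L/s.
R = (PIP − Pplat)/V̇ = (10.5 − 7.5) / 0.8667 = 3.0/0.8667 = 3.461 cmH2O·s/L.
C = Vt/(Pplat − PEEP) = 460.0 / (7.5 − 0) = 460.0/7.5 = 61.333 mL/cmH2O.
τ = R × C = 3.461 × 0.06133 L/cmH2O = 0.2123 s.
t = −τ·ln(1 − 0.95) = −0.2123·ln(0.05) = 0.636 s.

0.64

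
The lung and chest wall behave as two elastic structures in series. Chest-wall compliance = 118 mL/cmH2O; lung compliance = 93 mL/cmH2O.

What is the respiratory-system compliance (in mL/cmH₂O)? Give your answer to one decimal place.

52.0

Lung and chest wall are elastances in series: 1/Crs = 1/CL + 1/Ccw.
1/Crs = 1/93 + 1/118 = 0.01923.
Crs = 52.002 mL/cmH2O.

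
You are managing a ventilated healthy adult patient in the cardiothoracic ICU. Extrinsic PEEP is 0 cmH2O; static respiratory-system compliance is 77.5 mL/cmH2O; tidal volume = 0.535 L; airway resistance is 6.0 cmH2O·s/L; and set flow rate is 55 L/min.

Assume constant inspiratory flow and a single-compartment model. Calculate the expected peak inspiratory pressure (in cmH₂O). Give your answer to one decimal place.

12.4

Flow: 55 L/min ÷ 60 = 0.9167 L/s.
Equation of motion (constant flow): PIP = Vt/C + R·V̇ + PEEP.
PIP = 535/77.5 + 6.0×0.9167 + 0 = 6.903 + 5.5 + 0 = 12.403 cmH2O.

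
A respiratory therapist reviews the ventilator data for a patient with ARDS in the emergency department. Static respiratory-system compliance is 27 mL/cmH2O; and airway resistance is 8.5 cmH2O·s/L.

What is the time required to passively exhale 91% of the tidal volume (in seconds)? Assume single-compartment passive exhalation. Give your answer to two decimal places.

0.55

τ = R × C = 8.5 × 27 mL/cmH2O = 8.5 × 0.027 L/cmH2O = 0.2295 s.
Exhaled fraction f = 1 − e^(−t/τ) → t = −τ·ln(1 − f) = −0.2295·ln(0.09) = 0.5526 s.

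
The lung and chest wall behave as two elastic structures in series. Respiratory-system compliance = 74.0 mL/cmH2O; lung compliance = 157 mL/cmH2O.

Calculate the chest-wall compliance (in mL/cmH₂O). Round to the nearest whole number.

1/Ccw = 1/Crs − 1/CL.
1/Ccw = 1/74.0 − 1/157 = 0.007144.
Ccw = 139.98 mL/cmH2O.

140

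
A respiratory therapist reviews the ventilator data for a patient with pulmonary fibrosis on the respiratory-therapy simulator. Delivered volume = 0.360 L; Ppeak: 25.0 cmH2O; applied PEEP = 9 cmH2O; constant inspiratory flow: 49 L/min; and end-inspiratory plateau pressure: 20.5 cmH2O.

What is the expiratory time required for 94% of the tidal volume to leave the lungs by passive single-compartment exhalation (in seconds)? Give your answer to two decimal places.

Flow: 49 L/min ÷ 60 = 0.8167 L/s.
R = (PIP − Pplat)/V̇ = (25.0 − 20.5) / 0.8167 = 4.5/0.8167 = 5.51 cmH2O·s/L.
C = Vt/(Pplat − PEEP) = 360.0 / (20.5 − 9) = 360.0/11.5 = 31.304 mL/cmH2O.
τ = R × C = 5.51 × 0.0313 L/cmH2O = 0.1725 s.
t = −τ·ln(1 − 0.94) = −0.1725·ln(0.06) = 0.4853 s.

0.49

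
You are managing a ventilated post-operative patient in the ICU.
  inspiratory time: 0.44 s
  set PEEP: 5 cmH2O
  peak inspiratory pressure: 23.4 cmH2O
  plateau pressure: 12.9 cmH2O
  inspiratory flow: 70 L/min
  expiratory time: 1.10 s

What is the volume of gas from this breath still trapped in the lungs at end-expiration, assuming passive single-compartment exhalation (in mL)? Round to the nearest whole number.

Flow: 70 L/min ÷ 60 = 1.1667 L/s.
Vt = flow × Ti = 1.1667 L/s × 0.44 s × 1000 mL/L = 513.35 mL.
R = (PIP − Pplat)/V̇ = (23.4 − 12.9) / 1.1667 = 10.5/1.1667 = 9.0 cmH2O·s/L.
C = Vt/(Pplat − PEEP) = 513.35 / (12.9 − 5) = 513.35/7.9 = 64.981 mL/cmH2O.
τ = R × C = 9.0 × 0.06498 L/cmH2O = 0.5848 s.
Fraction remaining = e^(−Te/τ) = e^(−1.10/0.5848) = 0.1524.
Trapped volume = 513.35 × 0.1524 = 78.235 mL.

78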